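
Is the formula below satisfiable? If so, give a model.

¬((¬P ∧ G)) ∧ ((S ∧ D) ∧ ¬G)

D = True, P = True, G = False, S = True

  ¬((¬P ∧ G)) = True
    ¬P ∧ G = False
      ¬P = False
  (S ∧ D) ∧ ¬G = True
    S ∧ D = True
    ¬G = True
Both conjuncts True, so the formula holds.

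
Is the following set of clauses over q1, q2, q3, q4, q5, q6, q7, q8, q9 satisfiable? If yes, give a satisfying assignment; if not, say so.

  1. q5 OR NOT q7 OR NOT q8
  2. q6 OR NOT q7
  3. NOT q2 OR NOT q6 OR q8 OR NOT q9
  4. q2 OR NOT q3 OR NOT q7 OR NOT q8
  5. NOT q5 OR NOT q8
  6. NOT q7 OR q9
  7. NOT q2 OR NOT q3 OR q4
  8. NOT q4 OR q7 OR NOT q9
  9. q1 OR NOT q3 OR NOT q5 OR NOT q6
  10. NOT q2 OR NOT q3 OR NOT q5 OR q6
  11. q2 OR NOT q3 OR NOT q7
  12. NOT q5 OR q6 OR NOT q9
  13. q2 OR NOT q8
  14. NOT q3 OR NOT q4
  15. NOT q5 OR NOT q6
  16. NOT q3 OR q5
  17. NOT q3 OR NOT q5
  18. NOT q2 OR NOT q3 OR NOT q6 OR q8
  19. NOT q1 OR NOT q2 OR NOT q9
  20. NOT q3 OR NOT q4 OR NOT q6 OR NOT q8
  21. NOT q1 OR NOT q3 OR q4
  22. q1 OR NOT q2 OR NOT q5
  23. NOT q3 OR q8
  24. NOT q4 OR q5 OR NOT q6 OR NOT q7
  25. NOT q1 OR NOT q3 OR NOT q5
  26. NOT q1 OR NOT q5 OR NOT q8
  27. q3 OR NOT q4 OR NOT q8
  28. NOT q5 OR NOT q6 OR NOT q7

Set q1 = False.
Set q2 = False.
  then (q2 OR NOT q8) forces q8 = False.
  then (NOT q3 OR q8) forces q3 = False.
Set q4 = False.
Set q5 = False.
Set q6 = True.
Set q7 = False.
Set q9 = True.
All clauses satisfied.

q1 = False, q2 = False, q3 = False, q4 = False, q5 = False, q6 = True, q7 = False, q8 = False, q9 = True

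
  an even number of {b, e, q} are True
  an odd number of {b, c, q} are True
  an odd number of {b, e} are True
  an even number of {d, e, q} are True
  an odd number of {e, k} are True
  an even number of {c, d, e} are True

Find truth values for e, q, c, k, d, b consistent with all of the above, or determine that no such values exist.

e = False, q = True, c = True, k = True, d = True, b = True

{b, e, q}: 2 true → even ✓
{b, c, q}: 3 true → odd ✓
{b, e}: 1 true → odd ✓
{d, e, q}: 2 true → even ✓
{e, k}: 1 true → odd ✓
{c, d, e}: 2 true → even ✓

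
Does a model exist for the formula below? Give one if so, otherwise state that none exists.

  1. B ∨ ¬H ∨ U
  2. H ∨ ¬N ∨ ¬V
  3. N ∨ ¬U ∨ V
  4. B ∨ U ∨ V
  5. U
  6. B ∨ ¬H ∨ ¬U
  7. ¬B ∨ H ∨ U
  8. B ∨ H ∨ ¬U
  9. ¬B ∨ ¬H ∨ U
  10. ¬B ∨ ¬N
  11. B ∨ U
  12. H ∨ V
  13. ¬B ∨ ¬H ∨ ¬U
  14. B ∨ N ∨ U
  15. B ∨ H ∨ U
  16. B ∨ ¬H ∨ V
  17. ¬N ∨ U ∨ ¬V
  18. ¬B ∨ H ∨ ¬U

Case H = True:
  (U) forces U = True.
  (B ∨ ¬H ∨ ¬U) forces B = True.
  Clause (¬B ∨ ¬H ∨ ¬U) is falsified — contradiction.
Case H = False:
  (U) forces U = True.
  (B ∨ H ∨ ¬U) forces B = True.
  Clause (¬B ∨ H ∨ ¬U) is falsified — contradiction.
Both cases fail, so the formula is unsatisfiable.

No satisfying assignment exists.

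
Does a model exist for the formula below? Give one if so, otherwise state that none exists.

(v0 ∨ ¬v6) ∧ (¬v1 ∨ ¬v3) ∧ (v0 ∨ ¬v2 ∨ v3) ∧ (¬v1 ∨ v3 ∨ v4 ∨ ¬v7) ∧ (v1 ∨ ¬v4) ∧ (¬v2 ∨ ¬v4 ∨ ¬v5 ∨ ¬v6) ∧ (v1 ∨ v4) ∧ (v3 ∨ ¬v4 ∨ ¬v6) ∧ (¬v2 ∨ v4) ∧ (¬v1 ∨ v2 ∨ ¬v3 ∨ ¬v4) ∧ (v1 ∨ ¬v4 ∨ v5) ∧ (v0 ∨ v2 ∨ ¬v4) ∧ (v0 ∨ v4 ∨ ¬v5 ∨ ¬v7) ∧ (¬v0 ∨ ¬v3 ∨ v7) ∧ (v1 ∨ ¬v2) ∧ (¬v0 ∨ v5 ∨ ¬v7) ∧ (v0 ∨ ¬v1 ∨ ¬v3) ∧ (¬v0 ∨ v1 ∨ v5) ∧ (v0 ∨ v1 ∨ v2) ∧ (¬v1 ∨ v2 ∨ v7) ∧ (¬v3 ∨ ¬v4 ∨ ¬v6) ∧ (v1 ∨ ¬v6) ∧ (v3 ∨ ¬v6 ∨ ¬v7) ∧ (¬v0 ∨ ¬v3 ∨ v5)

Set v0 = True.
Try v1 = False:
  (v1 ∨ ¬v4) forces v4 = False.
  clause (v1 ∨ v4) is falsified — backtrack.
So v1 = True.
  then (¬v1 ∨ ¬v3) forces v3 = False.
Set v2 = True.
  then (¬v2 ∨ v4) forces v4 = True.
  then (v3 ∨ ¬v4 ∨ ¬v6) forces v6 = False.
Set v5 = True.
Set v7 = False.
All clauses satisfied.

v0=T, v1=T, v2=T, v3=F, v4=T, v5=T, v6=F, v7=F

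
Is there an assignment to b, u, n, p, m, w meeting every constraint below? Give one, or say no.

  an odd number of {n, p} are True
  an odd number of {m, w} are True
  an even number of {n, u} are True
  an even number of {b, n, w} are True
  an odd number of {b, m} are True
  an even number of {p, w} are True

b = True, u = False, n = False, p = True, m = False, w = True

{n, p}: 1 true → odd ✓
{m, w}: 1 true → odd ✓
{n, u}: 0 true → even ✓
{b, n, w}: 2 true → even ✓
{b, m}: 1 true → odd ✓
{p, w}: 2 true → even ✓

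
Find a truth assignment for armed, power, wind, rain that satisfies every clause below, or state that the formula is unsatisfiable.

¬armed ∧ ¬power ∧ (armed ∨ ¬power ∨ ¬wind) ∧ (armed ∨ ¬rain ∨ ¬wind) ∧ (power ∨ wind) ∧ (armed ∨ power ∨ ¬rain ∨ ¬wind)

Unit clause (¬armed) forces armed = False.
Unit clause (¬power) forces power = False.
In (power ∨ wind) only wind is left, so wind = True.
In (armed ∨ power ∨ ¬rain ∨ ¬wind) only ¬rain is left, so rain = False.
Check each clause:
  (¬armed): ¬armed holds.
  (¬power): ¬power holds.
  (armed ∨ ¬power ∨ ¬wind): ¬power holds.
  (armed ∨ ¬rain ∨ ¬wind): ¬rain holds.
  (power ∨ wind): wind holds.
  (armed ∨ power ∨ ¬rain ∨ ¬wind): ¬rain holds.
All clauses satisfied.

armed = False, power = False, wind = True, rain = False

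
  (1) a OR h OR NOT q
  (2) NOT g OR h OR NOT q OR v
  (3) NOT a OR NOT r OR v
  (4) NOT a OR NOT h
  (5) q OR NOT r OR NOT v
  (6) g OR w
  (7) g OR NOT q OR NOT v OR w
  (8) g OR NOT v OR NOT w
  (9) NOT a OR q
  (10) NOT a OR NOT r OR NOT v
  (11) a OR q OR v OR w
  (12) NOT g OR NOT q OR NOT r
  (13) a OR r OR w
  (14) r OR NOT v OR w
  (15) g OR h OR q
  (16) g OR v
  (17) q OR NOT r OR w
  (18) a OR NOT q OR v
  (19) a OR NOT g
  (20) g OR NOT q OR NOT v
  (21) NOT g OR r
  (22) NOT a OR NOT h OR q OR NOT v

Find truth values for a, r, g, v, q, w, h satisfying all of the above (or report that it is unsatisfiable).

No satisfying assignment exists.

Case g = True:
  (a OR NOT g) forces a = True.
  (NOT a OR NOT h) forces h = False.
  (NOT a OR q) forces q = True.
  (NOT g OR h OR NOT q OR v) forces v = True.
  (NOT a OR NOT r OR NOT v) forces r = False.
  Clause (NOT g OR r) is falsified — contradiction.
Case g = False:
  (g OR w) forces w = True.
  (g OR NOT v OR NOT w) forces v = False.
  Clause (g OR v) is falsified — contradiction.
Both cases fail, so the formula is unsatisfiable.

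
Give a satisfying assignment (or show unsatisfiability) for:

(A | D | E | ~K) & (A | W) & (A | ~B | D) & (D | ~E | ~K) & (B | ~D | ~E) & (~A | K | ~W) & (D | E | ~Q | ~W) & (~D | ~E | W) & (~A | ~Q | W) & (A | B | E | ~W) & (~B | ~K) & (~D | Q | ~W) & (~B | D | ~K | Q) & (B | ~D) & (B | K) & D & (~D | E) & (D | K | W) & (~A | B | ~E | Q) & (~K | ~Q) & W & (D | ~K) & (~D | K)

Case D = True:
  (B | ~D) forces B = True.
  (~B | ~K) forces K = False.
  Clause (~D | K) is falsified — contradiction.
Case D = False:
  Clause (D) is falsified — contradiction.
Both cases fail, so the formula is unsatisfiable.

UNSATISFIABLE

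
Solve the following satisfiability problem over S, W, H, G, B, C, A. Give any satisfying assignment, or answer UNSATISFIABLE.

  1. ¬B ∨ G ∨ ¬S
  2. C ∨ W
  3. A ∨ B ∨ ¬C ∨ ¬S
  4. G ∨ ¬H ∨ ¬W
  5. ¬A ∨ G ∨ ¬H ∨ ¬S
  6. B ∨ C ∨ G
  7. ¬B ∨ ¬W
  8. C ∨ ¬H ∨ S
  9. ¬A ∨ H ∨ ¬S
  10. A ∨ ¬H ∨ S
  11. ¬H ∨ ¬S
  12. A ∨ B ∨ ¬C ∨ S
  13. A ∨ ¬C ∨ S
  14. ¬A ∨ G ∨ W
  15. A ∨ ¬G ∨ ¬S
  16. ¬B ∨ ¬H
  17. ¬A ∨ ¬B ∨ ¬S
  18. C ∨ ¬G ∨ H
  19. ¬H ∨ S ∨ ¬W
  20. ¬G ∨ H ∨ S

S: False, W: False, H: True, G: True, B: False, C: True, A: True

Set S = False.
Set W = False.
  then (C ∨ W) forces C = True.
  then (A ∨ ¬C ∨ S) forces A = True.
  then (¬A ∨ G ∨ W) forces G = True.
  then (¬G ∨ H ∨ S) forces H = True.
  then (¬B ∨ ¬H) forces B = False.
All clauses satisfied.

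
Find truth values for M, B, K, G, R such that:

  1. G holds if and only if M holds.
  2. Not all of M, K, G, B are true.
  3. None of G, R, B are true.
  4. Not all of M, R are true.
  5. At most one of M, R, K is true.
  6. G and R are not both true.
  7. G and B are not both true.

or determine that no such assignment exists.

M: False, B: False, K: False, G: False, R: False

  (1) G=F, M=F — same ✓
  (2) {M, K, G, B}: 0/4 true — not all ✓
  (3) {G, R, B}: 0 true — none ✓
  (4) {M, R}: 0/2 true — not all ✓
  (5) {M, R, K}: 0 true — at most one ✓
  (6) G=F, R=F — not both ✓
  (7) G=F, B=F — not both ✓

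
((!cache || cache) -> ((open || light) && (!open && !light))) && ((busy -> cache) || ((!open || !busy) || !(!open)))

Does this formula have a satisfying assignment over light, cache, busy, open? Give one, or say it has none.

The conjunct (!cache || cache) -> ((open || light) && (!open && !light)) is unsatisfiable on its own:
  light=F, cache=F, open=F: evaluates to False.
  light=F, cache=F, open=T: evaluates to False.
  light=F, cache=T, open=F: evaluates to False.
  light=F, cache=T, open=T: evaluates to False.
  light=T, cache=F, open=F: evaluates to False.
  light=T, cache=F, open=T: evaluates to False.
  light=T, cache=T, open=F: evaluates to False.
  light=T, cache=T, open=T: evaluates to False.
So the whole conjunction is unsatisfiable.

Unsatisfiable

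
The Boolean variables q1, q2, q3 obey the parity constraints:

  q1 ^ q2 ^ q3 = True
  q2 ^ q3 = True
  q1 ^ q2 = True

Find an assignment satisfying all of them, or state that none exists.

q1 = False; q2 = True; q3 = False

q1 ^ q2 ^ q3 = F ^ T ^ F = True ✓
q2 ^ q3 = T ^ F = True ✓
q1 ^ q2 = F ^ T = True ✓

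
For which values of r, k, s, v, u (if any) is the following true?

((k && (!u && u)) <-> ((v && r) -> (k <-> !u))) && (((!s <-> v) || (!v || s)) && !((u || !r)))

r=T, k=F, s=T, v=T, u=F

  (k && (!u && u)) <-> ((v && r) -> (k <-> !u)) = True
    k && (!u && u) = False
      !u && u = False
        !u = True
    (v && r) -> (k <-> !u) = False
      v && r = True
      k <-> !u = False
        !u = True
  ((!s <-> v) || (!v || s)) && !((u || !r)) = True
    (!s <-> v) || (!v || s) = True
      !s <-> v = False
        !s = False
      !v || s = True
        !v = False
    !((u || !r)) = True
      u || !r = False
        !r = False
Both conjuncts True, so the formula holds.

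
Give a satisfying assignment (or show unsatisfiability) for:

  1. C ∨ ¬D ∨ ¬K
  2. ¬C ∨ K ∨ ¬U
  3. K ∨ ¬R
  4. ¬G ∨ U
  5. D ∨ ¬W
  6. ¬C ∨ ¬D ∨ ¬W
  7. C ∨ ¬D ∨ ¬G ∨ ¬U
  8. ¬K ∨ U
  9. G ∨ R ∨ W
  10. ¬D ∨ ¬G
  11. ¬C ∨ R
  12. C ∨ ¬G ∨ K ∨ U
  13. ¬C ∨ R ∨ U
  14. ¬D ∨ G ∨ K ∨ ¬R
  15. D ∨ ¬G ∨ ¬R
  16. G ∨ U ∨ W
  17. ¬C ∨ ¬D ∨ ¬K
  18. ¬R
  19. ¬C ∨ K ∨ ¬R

Unit clause (¬R) forces R = False.
In (¬C ∨ R) only ¬C is left, so C = False.
Set K = False.
Set G = False.
  then (G ∨ R ∨ W) forces W = True.
  then (D ∨ ¬W) forces D = True.
Set U = True.
All clauses satisfied.

K = False, C = False, R = False, G = False, W = True, D = True, U = True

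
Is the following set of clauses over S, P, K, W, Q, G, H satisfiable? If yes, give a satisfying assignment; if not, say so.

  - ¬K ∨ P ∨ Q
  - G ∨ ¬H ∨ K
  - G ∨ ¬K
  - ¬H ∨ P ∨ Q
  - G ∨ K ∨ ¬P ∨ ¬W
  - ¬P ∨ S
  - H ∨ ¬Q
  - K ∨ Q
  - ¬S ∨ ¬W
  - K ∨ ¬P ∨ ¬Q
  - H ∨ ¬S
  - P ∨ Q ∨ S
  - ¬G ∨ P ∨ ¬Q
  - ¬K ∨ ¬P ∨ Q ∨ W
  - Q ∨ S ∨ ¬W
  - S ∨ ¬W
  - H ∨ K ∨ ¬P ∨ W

S: True, P: True, K: True, W: False, Q: True, G: True, H: True

Set S = True.
  then (¬S ∨ ¬W) forces W = False.
  then (H ∨ ¬S) forces H = True.
Try P = False:
  (¬H ∨ P ∨ Q) forces Q = True.
  (¬G ∨ P ∨ ¬Q) forces G = False.
  (G ∨ ¬H ∨ K) forces K = True.
  clause (G ∨ ¬K) is falsified — backtrack.
So P = True.
Set K = True.
  then (G ∨ ¬K) forces G = True.
  then (¬K ∨ ¬P ∨ Q ∨ W) forces Q = True.
All clauses satisfied.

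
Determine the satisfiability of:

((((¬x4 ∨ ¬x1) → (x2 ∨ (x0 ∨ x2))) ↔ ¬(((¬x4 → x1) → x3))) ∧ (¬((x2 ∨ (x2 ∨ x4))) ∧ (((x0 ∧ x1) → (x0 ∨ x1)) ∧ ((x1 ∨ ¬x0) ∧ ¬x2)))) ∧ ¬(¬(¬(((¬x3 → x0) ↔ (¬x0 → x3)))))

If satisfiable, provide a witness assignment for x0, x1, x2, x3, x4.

UNSATISFIABLE

The conjunct ¬(¬(¬(((¬x3 → x0) ↔ (¬x0 → x3))))) is unsatisfiable on its own:
  x0=F, x3=F: evaluates to False.
  x0=F, x3=T: evaluates to False.
  x0=T, x3=F: evaluates to False.
  x0=T, x3=T: evaluates to False.
So the whole conjunction is unsatisfiable.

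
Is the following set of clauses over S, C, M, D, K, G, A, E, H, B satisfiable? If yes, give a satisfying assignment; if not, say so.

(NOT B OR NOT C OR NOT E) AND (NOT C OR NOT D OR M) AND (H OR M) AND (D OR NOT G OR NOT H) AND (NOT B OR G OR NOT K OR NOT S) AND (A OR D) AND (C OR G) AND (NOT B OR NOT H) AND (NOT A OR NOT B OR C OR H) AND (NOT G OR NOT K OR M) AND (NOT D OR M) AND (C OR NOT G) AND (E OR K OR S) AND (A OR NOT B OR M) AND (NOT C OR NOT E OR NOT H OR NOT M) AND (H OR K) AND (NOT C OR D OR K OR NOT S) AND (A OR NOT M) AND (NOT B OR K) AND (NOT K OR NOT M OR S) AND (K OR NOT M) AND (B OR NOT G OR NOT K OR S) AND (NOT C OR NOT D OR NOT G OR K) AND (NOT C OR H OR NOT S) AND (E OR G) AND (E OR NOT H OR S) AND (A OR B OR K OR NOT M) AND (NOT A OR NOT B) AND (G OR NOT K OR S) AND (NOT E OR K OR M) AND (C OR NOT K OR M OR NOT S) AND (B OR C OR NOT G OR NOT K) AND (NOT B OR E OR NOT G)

Set S = True.
Set C = True.
  then (NOT C OR H OR NOT S) forces H = True.
  then (NOT B OR NOT H) forces B = False.
Set M = False.
  then (NOT C OR NOT D OR M) forces D = False.
  then (D OR NOT G OR NOT H) forces G = False.
  then (A OR D) forces A = True.
  then (NOT C OR D OR K OR NOT S) forces K = True.
  then (E OR G) forces E = True.
All clauses satisfied.

S = True, C = True, M = False, D = False, K = True, G = False, A = True, E = True, H = True, B = False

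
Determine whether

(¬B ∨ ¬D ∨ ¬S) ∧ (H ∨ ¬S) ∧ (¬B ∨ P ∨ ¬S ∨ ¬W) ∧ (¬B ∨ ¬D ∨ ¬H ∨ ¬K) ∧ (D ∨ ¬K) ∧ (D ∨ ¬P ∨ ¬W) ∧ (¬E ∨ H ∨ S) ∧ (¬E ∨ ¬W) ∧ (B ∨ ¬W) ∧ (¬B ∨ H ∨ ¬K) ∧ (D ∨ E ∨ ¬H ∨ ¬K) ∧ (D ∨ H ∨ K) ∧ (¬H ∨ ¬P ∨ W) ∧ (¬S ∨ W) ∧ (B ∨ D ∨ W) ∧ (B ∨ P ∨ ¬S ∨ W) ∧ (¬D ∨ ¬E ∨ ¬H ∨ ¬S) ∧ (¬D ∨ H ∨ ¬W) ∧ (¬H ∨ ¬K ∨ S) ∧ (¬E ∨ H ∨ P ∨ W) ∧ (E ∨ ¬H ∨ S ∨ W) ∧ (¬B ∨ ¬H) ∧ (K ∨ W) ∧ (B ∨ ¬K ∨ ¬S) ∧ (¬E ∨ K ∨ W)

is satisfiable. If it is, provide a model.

E: False, W: False, P: True, H: False, D: True, B: False, S: False, K: True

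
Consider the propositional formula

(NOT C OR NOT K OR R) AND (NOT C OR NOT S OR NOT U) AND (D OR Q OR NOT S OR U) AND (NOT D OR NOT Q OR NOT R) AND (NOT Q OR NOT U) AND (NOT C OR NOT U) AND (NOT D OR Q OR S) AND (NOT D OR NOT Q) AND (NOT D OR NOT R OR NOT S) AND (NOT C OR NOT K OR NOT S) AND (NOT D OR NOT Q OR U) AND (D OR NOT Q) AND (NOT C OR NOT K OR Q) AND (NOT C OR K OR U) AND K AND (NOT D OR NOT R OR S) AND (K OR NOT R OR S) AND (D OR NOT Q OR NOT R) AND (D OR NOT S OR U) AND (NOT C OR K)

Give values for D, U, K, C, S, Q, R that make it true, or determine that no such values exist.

Unit clause (K) forces K = True.
Set D = False.
  then (D OR NOT Q) forces Q = False.
  then (NOT C OR NOT K OR Q) forces C = False.
Set U = True.
Set S = True.
Set R = False.
All clauses satisfied.

D: False, U: True, K: True, C: False, S: True, Q: False, R: False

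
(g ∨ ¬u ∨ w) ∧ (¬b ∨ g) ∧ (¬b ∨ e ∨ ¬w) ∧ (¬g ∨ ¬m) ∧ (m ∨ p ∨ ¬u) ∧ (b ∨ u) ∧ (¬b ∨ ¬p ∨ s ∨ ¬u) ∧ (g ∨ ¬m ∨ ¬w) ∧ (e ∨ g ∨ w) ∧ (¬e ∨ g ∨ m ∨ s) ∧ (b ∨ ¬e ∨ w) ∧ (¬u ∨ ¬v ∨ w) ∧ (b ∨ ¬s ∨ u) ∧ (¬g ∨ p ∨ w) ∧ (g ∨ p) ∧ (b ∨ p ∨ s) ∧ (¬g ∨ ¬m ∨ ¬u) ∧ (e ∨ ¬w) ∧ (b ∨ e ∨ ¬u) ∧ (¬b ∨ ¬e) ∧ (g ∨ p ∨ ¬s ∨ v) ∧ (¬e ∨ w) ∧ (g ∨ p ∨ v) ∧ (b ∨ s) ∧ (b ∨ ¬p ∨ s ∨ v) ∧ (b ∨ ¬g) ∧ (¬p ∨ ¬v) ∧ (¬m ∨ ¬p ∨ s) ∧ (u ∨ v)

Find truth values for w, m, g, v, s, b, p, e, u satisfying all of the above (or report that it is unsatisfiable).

w = True, m = False, g = False, v = False, s = True, b = False, p = True, e = True, u = True

Set w = True.
  then (e ∨ ¬w) forces e = True.
  then (¬b ∨ ¬e) forces b = False.
  then (b ∨ s) forces s = True.
  then (b ∨ ¬g) forces g = False.
  then (b ∨ u) forces u = True.
  then (g ∨ ¬m ∨ ¬w) forces m = False.
  then (g ∨ p) forces p = True.
  then (¬p ∨ ¬v) forces v = False.
All clauses satisfied.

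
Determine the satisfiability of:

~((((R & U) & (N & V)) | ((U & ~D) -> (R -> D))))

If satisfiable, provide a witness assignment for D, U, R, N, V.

D=F; U=T; R=T; N=F; V=F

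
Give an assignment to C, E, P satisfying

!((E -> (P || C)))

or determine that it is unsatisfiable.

C=F, E=T, P=F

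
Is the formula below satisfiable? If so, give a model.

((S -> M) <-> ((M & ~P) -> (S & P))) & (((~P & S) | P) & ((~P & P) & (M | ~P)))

Case P = True: the conjunct ~P is False.
Case P = False: the conjunct P is False.
Both cases fail — unsatisfiable.

The formula is unsatisfiable.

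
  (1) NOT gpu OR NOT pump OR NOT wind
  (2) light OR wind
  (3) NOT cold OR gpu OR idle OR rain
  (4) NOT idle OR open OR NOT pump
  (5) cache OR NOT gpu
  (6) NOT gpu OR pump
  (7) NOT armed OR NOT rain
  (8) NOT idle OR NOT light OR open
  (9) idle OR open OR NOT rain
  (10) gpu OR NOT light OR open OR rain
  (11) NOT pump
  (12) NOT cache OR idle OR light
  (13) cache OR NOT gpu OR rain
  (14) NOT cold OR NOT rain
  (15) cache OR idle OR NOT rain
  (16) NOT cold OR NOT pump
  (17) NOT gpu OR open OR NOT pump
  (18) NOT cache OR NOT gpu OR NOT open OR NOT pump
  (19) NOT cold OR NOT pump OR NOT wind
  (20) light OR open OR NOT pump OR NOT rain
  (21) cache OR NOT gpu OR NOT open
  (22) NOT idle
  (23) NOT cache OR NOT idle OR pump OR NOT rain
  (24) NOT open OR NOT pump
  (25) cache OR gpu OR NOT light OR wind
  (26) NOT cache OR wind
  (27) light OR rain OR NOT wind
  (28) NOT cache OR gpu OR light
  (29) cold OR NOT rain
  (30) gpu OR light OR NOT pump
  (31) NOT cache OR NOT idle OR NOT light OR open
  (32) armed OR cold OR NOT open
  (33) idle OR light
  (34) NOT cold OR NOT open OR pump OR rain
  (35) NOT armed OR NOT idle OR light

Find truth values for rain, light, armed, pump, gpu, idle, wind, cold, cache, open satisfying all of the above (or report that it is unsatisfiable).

Unit clause (NOT pump) forces pump = False.
Unit clause (NOT idle) forces idle = False.
In (idle OR light) only light is left, so light = True.
In (NOT gpu OR pump) only NOT gpu is left, so gpu = False.
Try rain = True:
  (NOT armed OR NOT rain) forces armed = False.
  (idle OR open OR NOT rain) forces open = True.
  (NOT cold OR NOT rain) forces cold = False.
  clause (cold OR NOT rain) is falsified — backtrack.
So rain = False.
  then (NOT cold OR gpu OR idle OR rain) forces cold = False.
  then (gpu OR NOT light OR open OR rain) forces open = True.
  then (armed OR cold OR NOT open) forces armed = True.
Set wind = True.
Set cache = False.
All clauses satisfied.

rain = False; light = True; armed = True; pump = False; gpu = False; idle = False; wind = True; cold = False; cache = False; open = True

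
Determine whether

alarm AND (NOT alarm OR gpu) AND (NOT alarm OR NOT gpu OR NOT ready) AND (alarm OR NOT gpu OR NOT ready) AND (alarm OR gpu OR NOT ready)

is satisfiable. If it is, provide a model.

Unit clause (alarm) forces alarm = True.
In (NOT alarm OR gpu) only gpu is left, so gpu = True.
In (NOT alarm OR NOT gpu OR NOT ready) only NOT ready is left, so ready = False.
Check each clause:
  (alarm): alarm holds.
  (NOT alarm OR gpu): gpu holds.
  (NOT alarm OR NOT gpu OR NOT ready): NOT ready holds.
  (alarm OR NOT gpu OR NOT ready): alarm holds.
  (alarm OR gpu OR NOT ready): alarm holds.
All clauses satisfied.

ready=F, gpu=T, alarm=T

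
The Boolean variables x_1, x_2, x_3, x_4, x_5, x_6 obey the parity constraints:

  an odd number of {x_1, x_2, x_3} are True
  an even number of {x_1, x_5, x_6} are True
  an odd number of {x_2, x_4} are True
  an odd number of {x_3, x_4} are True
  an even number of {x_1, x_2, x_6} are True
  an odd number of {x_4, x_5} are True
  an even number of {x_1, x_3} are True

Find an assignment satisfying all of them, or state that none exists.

x_1 = True, x_2 = True, x_3 = True, x_4 = False, x_5 = True, x_6 = False

{x_1, x_2, x_3}: 3 true → odd ✓
{x_1, x_5, x_6}: 2 true → even ✓
{x_2, x_4}: 1 true → odd ✓
{x_3, x_4}: 1 true → odd ✓
{x_1, x_2, x_6}: 2 true → even ✓
{x_4, x_5}: 1 true → odd ✓
{x_1, x_3}: 2 true → even ✓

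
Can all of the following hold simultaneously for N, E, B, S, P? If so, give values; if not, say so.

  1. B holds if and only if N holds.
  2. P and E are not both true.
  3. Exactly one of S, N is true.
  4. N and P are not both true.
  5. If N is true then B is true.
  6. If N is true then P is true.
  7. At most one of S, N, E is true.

N = False; E = False; B = False; S = True; P = False

  (1) B=F, N=F — same ✓
  (2) P=F, E=F — not both ✓
  (3) {S, N}: 1 true — exactly one ✓
  (4) N=F, P=F — not both ✓
  (5) N=F ⇒ B: vacuous ✓
  (6) N=F ⇒ P: vacuous ✓
  (7) {S, N, E}: 1 true — at most one ✓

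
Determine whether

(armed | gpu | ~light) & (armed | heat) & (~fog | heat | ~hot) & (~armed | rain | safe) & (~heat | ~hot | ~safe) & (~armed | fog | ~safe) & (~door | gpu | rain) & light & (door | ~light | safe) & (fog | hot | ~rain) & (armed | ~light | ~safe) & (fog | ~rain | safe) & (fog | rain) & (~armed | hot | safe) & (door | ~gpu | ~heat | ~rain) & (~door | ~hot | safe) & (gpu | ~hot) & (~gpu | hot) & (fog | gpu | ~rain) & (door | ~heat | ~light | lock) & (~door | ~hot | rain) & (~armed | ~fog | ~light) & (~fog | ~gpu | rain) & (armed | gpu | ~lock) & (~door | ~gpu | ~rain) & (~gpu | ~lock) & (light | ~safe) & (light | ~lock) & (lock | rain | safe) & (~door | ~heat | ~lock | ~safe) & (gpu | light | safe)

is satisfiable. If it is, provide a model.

Case safe = True:
  (light) forces light = True.
  (armed | ~light | ~safe) forces armed = True.
  (~armed | fog | ~safe) forces fog = True.
  Clause (~armed | ~fog | ~light) is falsified — contradiction.
Case safe = False:
  (light) forces light = True.
  (door | ~light | safe) forces door = True.
  (~door | ~hot | safe) forces hot = False.
  (~armed | hot | safe) forces armed = False.
  (armed | gpu | ~light) forces gpu = True.
  Clause (~gpu | hot) is falsified — contradiction.
Both cases fail, so the formula is unsatisfiable.

Unsatisfiable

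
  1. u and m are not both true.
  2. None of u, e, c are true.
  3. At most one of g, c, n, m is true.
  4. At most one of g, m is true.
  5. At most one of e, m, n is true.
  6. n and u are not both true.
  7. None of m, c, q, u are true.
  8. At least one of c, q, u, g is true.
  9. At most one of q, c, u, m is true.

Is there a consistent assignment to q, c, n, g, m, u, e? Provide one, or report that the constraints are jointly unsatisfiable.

q: False; c: False; n: False; g: True; m: False; u: False; e: False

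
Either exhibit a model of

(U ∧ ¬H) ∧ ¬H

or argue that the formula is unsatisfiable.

H = False; U = True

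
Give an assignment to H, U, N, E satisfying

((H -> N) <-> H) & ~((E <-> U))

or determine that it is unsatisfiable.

H = True; U = True; N = True; E = False

  (H -> N) <-> H = True
    H -> N = True
  ~((E <-> U)) = True
    E <-> U = False
Both conjuncts True, so the formula holds.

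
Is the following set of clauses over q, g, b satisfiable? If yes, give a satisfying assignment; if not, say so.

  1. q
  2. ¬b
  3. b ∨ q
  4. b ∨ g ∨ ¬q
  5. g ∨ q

q: True, g: True, b: False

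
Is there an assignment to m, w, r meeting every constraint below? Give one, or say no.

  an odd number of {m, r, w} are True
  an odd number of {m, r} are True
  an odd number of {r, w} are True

m = False, w = False, r = True

{m, r, w}: 1 true → odd ✓
{m, r}: 1 true → odd ✓
{r, w}: 1 true → odd ✓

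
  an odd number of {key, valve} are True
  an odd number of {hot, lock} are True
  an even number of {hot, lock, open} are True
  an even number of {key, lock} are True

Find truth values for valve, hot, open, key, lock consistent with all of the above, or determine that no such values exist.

valve=T, hot=T, open=T, key=F, lock=F

{key, valve}: 1 true → odd ✓
{hot, lock}: 1 true → odd ✓
{hot, lock, open}: 2 true → even ✓
{key, lock}: 0 true → even ✓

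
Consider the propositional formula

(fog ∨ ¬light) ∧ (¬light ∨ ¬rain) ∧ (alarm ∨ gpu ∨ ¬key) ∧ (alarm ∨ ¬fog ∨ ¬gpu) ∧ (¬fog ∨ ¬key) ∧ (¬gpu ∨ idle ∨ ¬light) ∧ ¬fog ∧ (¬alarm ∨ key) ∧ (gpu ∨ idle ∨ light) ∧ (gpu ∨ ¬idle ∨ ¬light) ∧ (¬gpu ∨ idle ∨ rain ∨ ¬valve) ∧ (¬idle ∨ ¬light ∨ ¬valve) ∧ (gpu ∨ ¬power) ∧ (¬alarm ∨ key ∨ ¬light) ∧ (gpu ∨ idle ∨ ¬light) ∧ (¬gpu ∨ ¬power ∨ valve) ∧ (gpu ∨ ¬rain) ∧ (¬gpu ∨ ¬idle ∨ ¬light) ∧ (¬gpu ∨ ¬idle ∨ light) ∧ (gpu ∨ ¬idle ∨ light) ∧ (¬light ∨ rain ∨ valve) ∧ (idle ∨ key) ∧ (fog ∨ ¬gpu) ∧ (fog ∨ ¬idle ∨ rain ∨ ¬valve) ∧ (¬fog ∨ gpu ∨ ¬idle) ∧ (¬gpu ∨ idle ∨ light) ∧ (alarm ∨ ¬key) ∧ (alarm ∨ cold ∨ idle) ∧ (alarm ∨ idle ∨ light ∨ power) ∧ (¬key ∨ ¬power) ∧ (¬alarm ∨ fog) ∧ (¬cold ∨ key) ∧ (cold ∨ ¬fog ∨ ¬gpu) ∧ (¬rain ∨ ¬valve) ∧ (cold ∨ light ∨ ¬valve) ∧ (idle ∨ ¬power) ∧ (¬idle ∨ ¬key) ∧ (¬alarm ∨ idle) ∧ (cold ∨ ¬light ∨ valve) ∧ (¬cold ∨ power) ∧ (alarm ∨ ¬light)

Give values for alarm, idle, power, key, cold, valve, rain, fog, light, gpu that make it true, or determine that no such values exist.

No satisfying assignment exists.

Case fog = True:
  Clause (¬fog) is falsified — contradiction.
Case fog = False:
  (fog ∨ ¬light) forces light = False.
  (fog ∨ ¬gpu) forces gpu = False.
  (gpu ∨ idle ∨ light) forces idle = True.
  Clause (gpu ∨ ¬idle ∨ light) is falsified — contradiction.
Both cases fail, so the formula is unsatisfiable.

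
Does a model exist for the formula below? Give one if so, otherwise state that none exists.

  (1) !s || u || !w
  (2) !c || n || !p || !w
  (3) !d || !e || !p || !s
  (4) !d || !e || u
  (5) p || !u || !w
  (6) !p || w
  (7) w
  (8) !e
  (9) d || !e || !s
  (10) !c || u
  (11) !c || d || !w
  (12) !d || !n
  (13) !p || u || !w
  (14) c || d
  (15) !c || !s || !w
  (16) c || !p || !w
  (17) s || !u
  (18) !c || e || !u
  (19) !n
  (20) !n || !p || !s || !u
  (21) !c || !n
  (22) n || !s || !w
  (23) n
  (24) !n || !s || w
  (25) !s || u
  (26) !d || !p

Case n = True:
  Clause (!n) is falsified — contradiction.
Case n = False:
  Clause (n) is falsified — contradiction.
Both cases fail, so the formula is unsatisfiable.

Unsatisfiable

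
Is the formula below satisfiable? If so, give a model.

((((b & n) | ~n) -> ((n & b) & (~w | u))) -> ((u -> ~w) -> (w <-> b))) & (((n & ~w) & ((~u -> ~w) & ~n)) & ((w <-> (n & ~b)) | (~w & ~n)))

The formula is unsatisfiable.

Case n = True: the conjunct ~n is False.
Case n = False: the conjunct n is False.
Both cases fail — unsatisfiable.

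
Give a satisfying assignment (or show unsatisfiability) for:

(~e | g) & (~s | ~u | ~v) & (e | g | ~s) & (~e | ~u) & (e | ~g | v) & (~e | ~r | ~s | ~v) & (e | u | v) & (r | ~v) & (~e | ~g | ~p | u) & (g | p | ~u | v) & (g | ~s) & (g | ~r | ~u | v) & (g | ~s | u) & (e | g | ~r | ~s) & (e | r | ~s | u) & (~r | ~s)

Set s = False.
Set g = True.
Set r = True.
Set v = True.
Set u = True.
  then (~e | ~u) forces e = False.
Set p = False.
All clauses satisfied.

s = False; g = True; r = True; v = True; u = True; e = False; p = False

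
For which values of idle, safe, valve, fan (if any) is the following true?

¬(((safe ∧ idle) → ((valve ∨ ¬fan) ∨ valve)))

idle: True, safe: True, valve: False, fan: True

  ¬(((safe ∧ idle) → ((valve ∨ ¬fan) ∨ valve))) = True
    (safe ∧ idle) → ((valve ∨ ¬fan) ∨ valve) = False
      safe ∧ idle = True
      (valve ∨ ¬fan) ∨ valve = False
        valve ∨ ¬fan = False
          ¬fan = False
The formula evaluates to True.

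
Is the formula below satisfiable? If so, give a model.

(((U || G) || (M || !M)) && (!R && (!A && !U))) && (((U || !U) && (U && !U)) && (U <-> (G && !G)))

Case U = True: the conjunct !U is False.
Case U = False: the conjunct U is False.
Both cases fail — unsatisfiable.

Unsatisfiable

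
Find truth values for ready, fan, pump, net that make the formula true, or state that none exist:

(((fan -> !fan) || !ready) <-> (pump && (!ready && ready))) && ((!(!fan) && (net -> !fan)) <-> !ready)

ready: True, fan: True, pump: True, net: True

  ((fan -> !fan) || !ready) <-> (pump && (!ready && ready)) = True
    (fan -> !fan) || !ready = False
      fan -> !fan = False
        !fan = False
      !ready = False
    pump && (!ready && ready) = False
      !ready && ready = False
        !ready = False
  (!(!fan) && (net -> !fan)) <-> !ready = True
    !(!fan) && (net -> !fan) = False
      !(!fan) = True
        !fan = False
      net -> !fan = False
        !fan = False
    !ready = False
Both conjuncts True, so the formula holds.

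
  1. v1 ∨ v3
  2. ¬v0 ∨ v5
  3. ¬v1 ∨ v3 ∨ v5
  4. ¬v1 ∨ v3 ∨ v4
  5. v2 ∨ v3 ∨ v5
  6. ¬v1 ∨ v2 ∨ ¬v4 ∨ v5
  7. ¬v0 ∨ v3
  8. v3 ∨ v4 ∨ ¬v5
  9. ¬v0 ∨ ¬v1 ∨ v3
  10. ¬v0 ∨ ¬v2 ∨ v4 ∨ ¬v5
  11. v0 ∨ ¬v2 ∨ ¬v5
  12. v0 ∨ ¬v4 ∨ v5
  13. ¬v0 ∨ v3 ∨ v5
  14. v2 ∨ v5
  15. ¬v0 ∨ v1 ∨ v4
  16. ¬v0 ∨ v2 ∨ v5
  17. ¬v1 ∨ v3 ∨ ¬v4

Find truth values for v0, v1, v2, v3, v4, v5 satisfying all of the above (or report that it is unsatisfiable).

Set v0 = False.
Set v1 = False.
  then (v1 ∨ v3) forces v3 = True.
Set v2 = False.
  then (v2 ∨ v5) forces v5 = True.
Set v4 = False.
All clauses satisfied.

v0=F; v1=F; v2=F; v3=T; v4=F; v5=T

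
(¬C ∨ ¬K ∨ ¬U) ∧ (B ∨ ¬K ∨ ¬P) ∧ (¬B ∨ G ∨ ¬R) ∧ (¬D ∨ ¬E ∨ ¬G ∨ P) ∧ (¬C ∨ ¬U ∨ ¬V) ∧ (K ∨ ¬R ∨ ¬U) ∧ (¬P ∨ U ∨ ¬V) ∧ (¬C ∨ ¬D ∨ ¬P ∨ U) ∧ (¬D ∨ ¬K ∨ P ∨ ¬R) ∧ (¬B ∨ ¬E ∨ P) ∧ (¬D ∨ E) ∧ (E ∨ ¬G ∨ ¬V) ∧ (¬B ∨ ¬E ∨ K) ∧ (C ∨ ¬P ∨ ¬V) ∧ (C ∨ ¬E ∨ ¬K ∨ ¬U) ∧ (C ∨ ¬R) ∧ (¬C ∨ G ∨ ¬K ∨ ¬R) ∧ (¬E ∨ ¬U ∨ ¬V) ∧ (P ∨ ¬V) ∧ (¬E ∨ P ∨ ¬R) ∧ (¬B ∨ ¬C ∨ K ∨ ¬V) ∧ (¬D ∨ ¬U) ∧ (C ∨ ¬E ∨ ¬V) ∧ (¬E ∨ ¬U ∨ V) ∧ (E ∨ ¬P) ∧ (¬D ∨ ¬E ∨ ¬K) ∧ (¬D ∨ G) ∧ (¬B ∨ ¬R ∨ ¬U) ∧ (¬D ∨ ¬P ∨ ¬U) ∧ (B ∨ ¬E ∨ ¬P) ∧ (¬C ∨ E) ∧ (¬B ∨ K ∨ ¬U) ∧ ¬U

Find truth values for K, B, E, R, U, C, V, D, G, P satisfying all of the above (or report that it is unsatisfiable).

Unit clause (¬U) forces U = False.
Set K = False.
Set B = False.
Set E = False.
  then (¬D ∨ E) forces D = False.
  then (E ∨ ¬P) forces P = False.
  then (¬C ∨ E) forces C = False.
  then (C ∨ ¬R) forces R = False.
  then (P ∨ ¬V) forces V = False.
Set G = False.
All clauses satisfied.

K = False; B = False; E = False; R = False; U = False; C = False; V = False; D = False; G = False; P = False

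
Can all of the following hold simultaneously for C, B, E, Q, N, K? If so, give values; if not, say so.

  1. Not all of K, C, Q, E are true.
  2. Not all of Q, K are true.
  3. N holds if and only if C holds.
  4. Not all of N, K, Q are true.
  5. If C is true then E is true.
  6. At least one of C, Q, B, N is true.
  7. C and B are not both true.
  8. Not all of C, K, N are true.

C: False, B: True, E: True, Q: False, N: False, K: False

  (1) {K, C, Q, E}: 1/4 true — not all ✓
  (2) {Q, K}: 0/2 true — not all ✓
  (3) N=F, C=F — same ✓
  (4) {N, K, Q}: 0/3 true — not all ✓
  (5) C=F ⇒ E: vacuous ✓
  (6) {C, Q, B, N}: 1 true — at least one ✓
  (7) C=F, B=T — not both ✓
  (8) {C, K, N}: 0/3 true — not all ✓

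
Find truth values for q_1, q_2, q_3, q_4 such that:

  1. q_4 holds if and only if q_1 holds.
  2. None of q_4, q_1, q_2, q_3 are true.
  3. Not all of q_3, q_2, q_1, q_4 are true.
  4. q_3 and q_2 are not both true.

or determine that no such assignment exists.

q_1 = False; q_2 = False; q_3 = False; q_4 = False

  (1) q_4=F, q_1=F — same ✓
  (2) {q_4, q_1, q_2, q_3}: 0 true — none ✓
  (3) {q_3, q_2, q_1, q_4}: 0/4 true — not all ✓
  (4) q_3=F, q_2=F — not both ✓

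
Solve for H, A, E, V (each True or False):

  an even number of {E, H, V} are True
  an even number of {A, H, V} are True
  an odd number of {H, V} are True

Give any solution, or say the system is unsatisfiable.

H: False, A: True, E: True, V: True

{E, H, V}: 2 true → even ✓
{A, H, V}: 2 true → even ✓
{H, V}: 1 true → odd ✓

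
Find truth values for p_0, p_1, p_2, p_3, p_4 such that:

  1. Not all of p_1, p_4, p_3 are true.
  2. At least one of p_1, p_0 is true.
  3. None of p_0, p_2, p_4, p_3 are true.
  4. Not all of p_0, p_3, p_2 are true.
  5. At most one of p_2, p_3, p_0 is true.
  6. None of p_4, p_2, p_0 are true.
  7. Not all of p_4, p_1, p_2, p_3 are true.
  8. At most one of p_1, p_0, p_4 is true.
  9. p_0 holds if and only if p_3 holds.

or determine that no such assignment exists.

p_0 = False, p_1 = True, p_2 = False, p_3 = False, p_4 = False

  (1) {p_1, p_4, p_3}: 1/3 true — not all ✓
  (2) {p_1, p_0}: 1 true — at least one ✓
  (3) {p_0, p_2, p_4, p_3}: 0 true — none ✓
  (4) {p_0, p_3, p_2}: 0/3 true — not all ✓
  (5) {p_2, p_3, p_0}: 0 true — at most one ✓
  (6) {p_4, p_2, p_0}: 0 true — none ✓
  (7) {p_4, p_1, p_2, p_3}: 1/4 true — not all ✓
  (8) {p_1, p_0, p_4}: 1 true — at most one ✓
  (9) p_0=F, p_3=F — same ✓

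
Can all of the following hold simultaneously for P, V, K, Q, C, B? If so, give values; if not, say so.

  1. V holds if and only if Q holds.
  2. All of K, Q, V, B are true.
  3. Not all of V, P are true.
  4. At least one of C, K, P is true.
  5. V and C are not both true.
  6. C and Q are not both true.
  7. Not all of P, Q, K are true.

P = False; V = True; K = True; Q = True; C = False; B = True

  (1) V=T, Q=T — same ✓
  (2) {K, Q, V, B}: all 4 true ✓
  (3) {V, P}: 1/2 true — not all ✓
  (4) {C, K, P}: 1 true — at least one ✓
  (5) V=T, C=F — not both ✓
  (6) C=F, Q=T — not both ✓
  (7) {P, Q, K}: 2/3 true — not all ✓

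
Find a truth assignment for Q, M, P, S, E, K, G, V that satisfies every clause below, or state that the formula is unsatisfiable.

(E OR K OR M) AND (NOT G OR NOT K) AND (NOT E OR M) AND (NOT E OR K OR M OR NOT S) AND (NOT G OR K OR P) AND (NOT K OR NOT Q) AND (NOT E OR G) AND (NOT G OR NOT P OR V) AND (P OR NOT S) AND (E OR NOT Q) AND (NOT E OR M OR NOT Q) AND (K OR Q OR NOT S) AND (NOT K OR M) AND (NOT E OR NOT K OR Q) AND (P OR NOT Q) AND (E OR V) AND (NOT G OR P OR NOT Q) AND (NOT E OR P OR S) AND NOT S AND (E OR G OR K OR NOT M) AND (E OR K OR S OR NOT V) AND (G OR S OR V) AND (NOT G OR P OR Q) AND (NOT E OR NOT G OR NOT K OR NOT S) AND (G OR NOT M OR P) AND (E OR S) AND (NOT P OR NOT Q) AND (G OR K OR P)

Unit clause (NOT S) forces S = False.
In (E OR S) only E is left, so E = True.
In (NOT E OR M) only M is left, so M = True.
In (NOT E OR G) only G is left, so G = True.
In (NOT E OR P OR S) only P is left, so P = True.
In (NOT P OR NOT Q) only NOT Q is left, so Q = False.
In (NOT G OR NOT K) only NOT K is left, so K = False.
In (NOT G OR NOT P OR V) only V is left, so V = True.
All clauses satisfied.

Q = False, M = True, P = True, S = False, E = True, K = False, G = True, V = True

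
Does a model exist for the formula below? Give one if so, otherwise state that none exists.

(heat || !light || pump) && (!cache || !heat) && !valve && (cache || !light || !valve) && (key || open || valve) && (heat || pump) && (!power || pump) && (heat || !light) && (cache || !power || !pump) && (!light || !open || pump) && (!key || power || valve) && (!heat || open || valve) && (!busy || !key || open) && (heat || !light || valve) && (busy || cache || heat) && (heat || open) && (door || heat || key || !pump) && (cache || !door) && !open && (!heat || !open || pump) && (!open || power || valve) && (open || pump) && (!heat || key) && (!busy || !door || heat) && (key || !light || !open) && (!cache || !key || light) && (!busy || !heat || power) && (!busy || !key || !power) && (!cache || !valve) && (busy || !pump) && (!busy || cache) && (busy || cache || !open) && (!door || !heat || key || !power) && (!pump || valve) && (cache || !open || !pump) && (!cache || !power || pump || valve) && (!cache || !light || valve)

The formula is unsatisfiable.

Case open = True:
  Clause (!open) is falsified — contradiction.
Case open = False:
  (!valve) forces valve = False.
  (key || open || valve) forces key = True.
  (!key || power || valve) forces power = True.
  (!power || pump) forces pump = True.
  Clause (!pump || valve) is falsified — contradiction.
Both cases fail, so the formula is unsatisfiable.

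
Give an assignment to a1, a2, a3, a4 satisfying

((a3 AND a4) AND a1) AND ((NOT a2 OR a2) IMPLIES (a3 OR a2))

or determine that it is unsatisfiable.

a1 = True; a2 = True; a3 = True; a4 = True

  (a3 AND a4) AND a1 = True
    a3 AND a4 = True
  (NOT a2 OR a2) IMPLIES (a3 OR a2) = True
    NOT a2 OR a2 = True
      NOT a2 = False
    a3 OR a2 = True
Both conjuncts True, so the formula holds.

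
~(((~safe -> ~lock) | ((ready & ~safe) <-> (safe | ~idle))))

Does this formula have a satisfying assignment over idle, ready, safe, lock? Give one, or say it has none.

idle=T; ready=T; safe=F; lock=T

  ~(((~safe -> ~lock) | ((ready & ~safe) <-> (safe | ~idle)))) = True
    (~safe -> ~lock) | ((ready & ~safe) <-> (safe | ~idle)) = False
      ~safe -> ~lock = False
        ~safe = True
        ~lock = False
      (ready & ~safe) <-> (safe | ~idle) = False
        ready & ~safe = True
          ~safe = True
        safe | ~idle = False
          ~idle = False
The formula evaluates to True.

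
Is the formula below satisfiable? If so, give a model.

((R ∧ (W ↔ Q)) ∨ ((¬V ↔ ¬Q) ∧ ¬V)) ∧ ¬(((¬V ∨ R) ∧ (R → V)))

W = False, V = False, R = True, Q = False

  (R ∧ (W ↔ Q)) ∨ ((¬V ↔ ¬Q) ∧ ¬V) = True
    R ∧ (W ↔ Q) = True
      W ↔ Q = True
    (¬V ↔ ¬Q) ∧ ¬V = True
      ¬V ↔ ¬Q = True
        ¬V = True
        ¬Q = True
      ¬V = True
  ¬(((¬V ∨ R) ∧ (R → V))) = True
    (¬V ∨ R) ∧ (R → V) = False
      ¬V ∨ R = True
        ¬V = True
      R → V = False
Both conjuncts True, so the formula holds.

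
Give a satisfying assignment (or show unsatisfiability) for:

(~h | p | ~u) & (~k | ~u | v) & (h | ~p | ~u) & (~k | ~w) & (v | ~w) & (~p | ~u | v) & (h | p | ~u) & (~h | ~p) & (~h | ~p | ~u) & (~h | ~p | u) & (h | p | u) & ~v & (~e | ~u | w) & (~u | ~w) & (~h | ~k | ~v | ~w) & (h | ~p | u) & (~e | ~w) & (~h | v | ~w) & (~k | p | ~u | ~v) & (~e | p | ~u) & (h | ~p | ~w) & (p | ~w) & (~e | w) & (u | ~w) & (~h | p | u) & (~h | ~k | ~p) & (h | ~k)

UNSATISFIABLE

Case p = True:
  (~h | ~p) forces h = False.
  (h | ~p | ~u) forces u = False.
  Clause (h | ~p | u) is falsified — contradiction.
Case p = False:
  (~v) forces v = False.
  (v | ~w) forces w = False.
  (~e | w) forces e = False.
  If h = True:
    (~h | p | ~u) forces u = False.
    clause (~h | p | u) is falsified.
  If h = False:
    (h | p | ~u) forces u = False.
    clause (h | p | u) is falsified.
  Every sub-case reaches a contradiction.
Both cases fail, so the formula is unsatisfiable.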